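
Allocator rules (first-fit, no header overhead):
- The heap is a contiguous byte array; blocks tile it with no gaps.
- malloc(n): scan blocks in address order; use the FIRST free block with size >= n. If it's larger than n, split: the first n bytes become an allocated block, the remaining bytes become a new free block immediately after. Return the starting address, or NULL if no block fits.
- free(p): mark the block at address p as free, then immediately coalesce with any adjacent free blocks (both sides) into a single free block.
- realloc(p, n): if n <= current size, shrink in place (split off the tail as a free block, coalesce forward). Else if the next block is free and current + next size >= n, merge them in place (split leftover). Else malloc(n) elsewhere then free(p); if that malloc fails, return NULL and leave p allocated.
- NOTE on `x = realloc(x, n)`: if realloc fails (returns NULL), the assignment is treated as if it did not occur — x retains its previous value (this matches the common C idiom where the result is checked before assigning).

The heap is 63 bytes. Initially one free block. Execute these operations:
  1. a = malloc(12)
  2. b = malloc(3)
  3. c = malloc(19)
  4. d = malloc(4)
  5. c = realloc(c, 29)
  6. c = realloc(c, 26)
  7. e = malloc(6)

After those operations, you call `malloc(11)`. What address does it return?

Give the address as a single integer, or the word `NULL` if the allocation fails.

Op 1: a = malloc(12) -> a = 0; heap: [0-11 ALLOC][12-62 FREE]
Op 2: b = malloc(3) -> b = 12; heap: [0-11 ALLOC][12-14 ALLOC][15-62 FREE]
Op 3: c = malloc(19) -> c = 15; heap: [0-11 ALLOC][12-14 ALLOC][15-33 ALLOC][34-62 FREE]
Op 4: d = malloc(4) -> d = 34; heap: [0-11 ALLOC][12-14 ALLOC][15-33 ALLOC][34-37 ALLOC][38-62 FREE]
Op 5: c = realloc(c, 29) -> NULL (c unchanged); heap: [0-11 ALLOC][12-14 ALLOC][15-33 ALLOC][34-37 ALLOC][38-62 FREE]
Op 6: c = realloc(c, 26) -> NULL (c unchanged); heap: [0-11 ALLOC][12-14 ALLOC][15-33 ALLOC][34-37 ALLOC][38-62 FREE]
Op 7: e = malloc(6) -> e = 38; heap: [0-11 ALLOC][12-14 ALLOC][15-33 ALLOC][34-37 ALLOC][38-43 ALLOC][44-62 FREE]
malloc(11): first-fit scan over [0-11 ALLOC][12-14 ALLOC][15-33 ALLOC][34-37 ALLOC][38-43 ALLOC][44-62 FREE] -> 44

Answer: 44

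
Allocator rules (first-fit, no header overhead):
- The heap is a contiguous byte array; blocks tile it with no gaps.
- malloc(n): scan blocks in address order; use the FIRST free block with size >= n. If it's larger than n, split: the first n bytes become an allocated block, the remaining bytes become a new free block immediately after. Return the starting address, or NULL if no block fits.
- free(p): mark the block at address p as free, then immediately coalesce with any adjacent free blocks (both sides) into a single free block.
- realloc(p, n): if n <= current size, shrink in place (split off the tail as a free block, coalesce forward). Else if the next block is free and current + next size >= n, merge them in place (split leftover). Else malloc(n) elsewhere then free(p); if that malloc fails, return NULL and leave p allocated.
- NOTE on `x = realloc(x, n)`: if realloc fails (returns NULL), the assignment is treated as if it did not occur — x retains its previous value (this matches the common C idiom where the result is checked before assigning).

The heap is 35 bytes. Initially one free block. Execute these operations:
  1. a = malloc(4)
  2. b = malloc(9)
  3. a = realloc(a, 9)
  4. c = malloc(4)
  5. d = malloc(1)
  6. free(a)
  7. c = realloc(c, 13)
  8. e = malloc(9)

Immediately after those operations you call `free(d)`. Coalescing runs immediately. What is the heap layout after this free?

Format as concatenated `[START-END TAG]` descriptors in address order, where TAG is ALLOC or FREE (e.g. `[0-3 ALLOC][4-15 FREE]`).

Op 1: a = malloc(4) -> a = 0; heap: [0-3 ALLOC][4-34 FREE]
Op 2: b = malloc(9) -> b = 4; heap: [0-3 ALLOC][4-12 ALLOC][13-34 FREE]
Op 3: a = realloc(a, 9) -> a = 13; heap: [0-3 FREE][4-12 ALLOC][13-21 ALLOC][22-34 FREE]
Op 4: c = malloc(4) -> c = 0; heap: [0-3 ALLOC][4-12 ALLOC][13-21 ALLOC][22-34 FREE]
Op 5: d = malloc(1) -> d = 22; heap: [0-3 ALLOC][4-12 ALLOC][13-21 ALLOC][22-22 ALLOC][23-34 FREE]
Op 6: free(a) -> (freed a); heap: [0-3 ALLOC][4-12 ALLOC][13-21 FREE][22-22 ALLOC][23-34 FREE]
Op 7: c = realloc(c, 13) -> NULL (c unchanged); heap: [0-3 ALLOC][4-12 ALLOC][13-21 FREE][22-22 ALLOC][23-34 FREE]
Op 8: e = malloc(9) -> e = 13; heap: [0-3 ALLOC][4-12 ALLOC][13-21 ALLOC][22-22 ALLOC][23-34 FREE]
free(d): d = 22 -> block [22-22 ALLOC]; mark free, coalesce with adjacent free neighbors -> [0-3 ALLOC][4-12 ALLOC][13-21 ALLOC][22-34 FREE]

Answer: [0-3 ALLOC][4-12 ALLOC][13-21 ALLOC][22-34 FREE]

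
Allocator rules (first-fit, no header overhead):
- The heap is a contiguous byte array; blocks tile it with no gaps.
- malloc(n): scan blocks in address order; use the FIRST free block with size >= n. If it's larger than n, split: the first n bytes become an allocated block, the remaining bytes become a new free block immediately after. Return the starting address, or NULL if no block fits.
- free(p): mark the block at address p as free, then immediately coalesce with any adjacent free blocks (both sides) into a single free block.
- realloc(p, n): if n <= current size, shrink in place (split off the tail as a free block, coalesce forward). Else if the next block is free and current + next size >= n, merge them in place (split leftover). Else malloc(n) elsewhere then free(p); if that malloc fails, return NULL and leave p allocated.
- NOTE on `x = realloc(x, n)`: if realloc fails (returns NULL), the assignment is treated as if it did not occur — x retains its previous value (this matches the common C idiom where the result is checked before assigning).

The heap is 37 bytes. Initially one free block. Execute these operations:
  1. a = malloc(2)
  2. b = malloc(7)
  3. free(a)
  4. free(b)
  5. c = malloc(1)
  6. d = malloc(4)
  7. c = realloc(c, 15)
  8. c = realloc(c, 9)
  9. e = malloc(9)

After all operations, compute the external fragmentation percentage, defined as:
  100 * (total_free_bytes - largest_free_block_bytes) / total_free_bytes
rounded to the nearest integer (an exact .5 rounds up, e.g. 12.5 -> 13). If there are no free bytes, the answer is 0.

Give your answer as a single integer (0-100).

Answer: 7

Derivation:
Op 1: a = malloc(2) -> a = 0; heap: [0-1 ALLOC][2-36 FREE]
Op 2: b = malloc(7) -> b = 2; heap: [0-1 ALLOC][2-8 ALLOC][9-36 FREE]
Op 3: free(a) -> (freed a); heap: [0-1 FREE][2-8 ALLOC][9-36 FREE]
Op 4: free(b) -> (freed b); heap: [0-36 FREE]
Op 5: c = malloc(1) -> c = 0; heap: [0-0 ALLOC][1-36 FREE]
Op 6: d = malloc(4) -> d = 1; heap: [0-0 ALLOC][1-4 ALLOC][5-36 FREE]
Op 7: c = realloc(c, 15) -> c = 5; heap: [0-0 FREE][1-4 ALLOC][5-19 ALLOC][20-36 FREE]
Op 8: c = realloc(c, 9) -> c = 5; heap: [0-0 FREE][1-4 ALLOC][5-13 ALLOC][14-36 FREE]
Op 9: e = malloc(9) -> e = 14; heap: [0-0 FREE][1-4 ALLOC][5-13 ALLOC][14-22 ALLOC][23-36 FREE]
Free blocks: [1 14] total_free=15 largest=14 -> 100*(15-14)/15 = 100/15 ≈ 6.667 -> rounds to 7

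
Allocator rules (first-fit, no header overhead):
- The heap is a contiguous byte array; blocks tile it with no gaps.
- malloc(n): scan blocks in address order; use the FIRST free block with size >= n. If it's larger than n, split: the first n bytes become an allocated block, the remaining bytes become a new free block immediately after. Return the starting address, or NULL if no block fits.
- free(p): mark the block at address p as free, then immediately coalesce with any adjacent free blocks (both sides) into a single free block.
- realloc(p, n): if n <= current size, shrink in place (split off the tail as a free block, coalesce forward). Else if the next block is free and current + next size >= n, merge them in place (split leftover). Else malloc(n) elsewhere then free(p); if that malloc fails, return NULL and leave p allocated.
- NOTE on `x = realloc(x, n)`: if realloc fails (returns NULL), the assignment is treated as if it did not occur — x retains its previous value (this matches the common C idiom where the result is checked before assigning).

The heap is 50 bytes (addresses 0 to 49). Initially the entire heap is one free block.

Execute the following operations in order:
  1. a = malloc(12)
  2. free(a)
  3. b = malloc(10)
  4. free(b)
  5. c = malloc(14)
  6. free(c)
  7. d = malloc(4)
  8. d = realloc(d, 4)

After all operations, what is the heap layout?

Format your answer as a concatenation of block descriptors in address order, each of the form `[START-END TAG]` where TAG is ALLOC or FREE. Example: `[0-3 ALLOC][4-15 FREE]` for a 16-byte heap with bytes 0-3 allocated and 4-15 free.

Op 1: a = malloc(12) -> a = 0; heap: [0-11 ALLOC][12-49 FREE]
Op 2: free(a) -> (freed a); heap: [0-49 FREE]
Op 3: b = malloc(10) -> b = 0; heap: [0-9 ALLOC][10-49 FREE]
Op 4: free(b) -> (freed b); heap: [0-49 FREE]
Op 5: c = malloc(14) -> c = 0; heap: [0-13 ALLOC][14-49 FREE]
Op 6: free(c) -> (freed c); heap: [0-49 FREE]
Op 7: d = malloc(4) -> d = 0; heap: [0-3 ALLOC][4-49 FREE]
Op 8: d = realloc(d, 4) -> d = 0; heap: [0-3 ALLOC][4-49 FREE]

Answer: [0-3 ALLOC][4-49 FREE]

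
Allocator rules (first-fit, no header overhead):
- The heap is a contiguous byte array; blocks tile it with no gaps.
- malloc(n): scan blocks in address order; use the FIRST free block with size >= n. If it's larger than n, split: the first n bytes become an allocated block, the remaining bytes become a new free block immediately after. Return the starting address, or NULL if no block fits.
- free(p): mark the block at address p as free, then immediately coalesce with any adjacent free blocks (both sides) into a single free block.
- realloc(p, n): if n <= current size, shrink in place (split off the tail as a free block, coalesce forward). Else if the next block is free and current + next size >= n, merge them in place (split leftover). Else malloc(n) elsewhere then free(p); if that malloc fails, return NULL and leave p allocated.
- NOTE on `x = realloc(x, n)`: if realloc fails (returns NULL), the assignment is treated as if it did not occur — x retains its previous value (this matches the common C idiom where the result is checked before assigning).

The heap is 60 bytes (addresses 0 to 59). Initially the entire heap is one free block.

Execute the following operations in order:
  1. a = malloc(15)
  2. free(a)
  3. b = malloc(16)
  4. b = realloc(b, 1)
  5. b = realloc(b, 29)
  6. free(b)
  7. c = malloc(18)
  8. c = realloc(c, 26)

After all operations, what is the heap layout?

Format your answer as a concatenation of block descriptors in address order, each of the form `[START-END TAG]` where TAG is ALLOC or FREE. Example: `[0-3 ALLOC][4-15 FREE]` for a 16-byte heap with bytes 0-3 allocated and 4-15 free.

Op 1: a = malloc(15) -> a = 0; heap: [0-14 ALLOC][15-59 FREE]
Op 2: free(a) -> (freed a); heap: [0-59 FREE]
Op 3: b = malloc(16) -> b = 0; heap: [0-15 ALLOC][16-59 FREE]
Op 4: b = realloc(b, 1) -> b = 0; heap: [0-0 ALLOC][1-59 FREE]
Op 5: b = realloc(b, 29) -> b = 0; heap: [0-28 ALLOC][29-59 FREE]
Op 6: free(b) -> (freed b); heap: [0-59 FREE]
Op 7: c = malloc(18) -> c = 0; heap: [0-17 ALLOC][18-59 FREE]
Op 8: c = realloc(c, 26) -> c = 0; heap: [0-25 ALLOC][26-59 FREE]

Answer: [0-25 ALLOC][26-59 FREE]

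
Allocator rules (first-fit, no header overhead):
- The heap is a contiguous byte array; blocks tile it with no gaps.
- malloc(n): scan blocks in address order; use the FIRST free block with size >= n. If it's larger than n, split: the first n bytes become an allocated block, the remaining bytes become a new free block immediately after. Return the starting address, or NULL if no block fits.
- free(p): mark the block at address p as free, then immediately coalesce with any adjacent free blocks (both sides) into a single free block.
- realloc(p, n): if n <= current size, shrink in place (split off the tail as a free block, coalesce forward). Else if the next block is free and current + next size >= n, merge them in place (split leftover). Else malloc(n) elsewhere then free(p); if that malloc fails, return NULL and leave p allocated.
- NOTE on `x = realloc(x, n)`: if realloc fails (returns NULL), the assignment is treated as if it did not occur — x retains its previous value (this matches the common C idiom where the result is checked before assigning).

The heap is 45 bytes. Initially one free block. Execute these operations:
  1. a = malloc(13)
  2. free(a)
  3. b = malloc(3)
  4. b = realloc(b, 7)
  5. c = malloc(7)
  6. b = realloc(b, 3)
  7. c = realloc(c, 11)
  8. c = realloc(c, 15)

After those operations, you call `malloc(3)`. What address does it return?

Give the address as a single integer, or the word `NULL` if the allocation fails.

Op 1: a = malloc(13) -> a = 0; heap: [0-12 ALLOC][13-44 FREE]
Op 2: free(a) -> (freed a); heap: [0-44 FREE]
Op 3: b = malloc(3) -> b = 0; heap: [0-2 ALLOC][3-44 FREE]
Op 4: b = realloc(b, 7) -> b = 0; heap: [0-6 ALLOC][7-44 FREE]
Op 5: c = malloc(7) -> c = 7; heap: [0-6 ALLOC][7-13 ALLOC][14-44 FREE]
Op 6: b = realloc(b, 3) -> b = 0; heap: [0-2 ALLOC][3-6 FREE][7-13 ALLOC][14-44 FREE]
Op 7: c = realloc(c, 11) -> c = 7; heap: [0-2 ALLOC][3-6 FREE][7-17 ALLOC][18-44 FREE]
Op 8: c = realloc(c, 15) -> c = 7; heap: [0-2 ALLOC][3-6 FREE][7-21 ALLOC][22-44 FREE]
malloc(3): first-fit scan over [0-2 ALLOC][3-6 FREE][7-21 ALLOC][22-44 FREE] -> 3

Answer: 3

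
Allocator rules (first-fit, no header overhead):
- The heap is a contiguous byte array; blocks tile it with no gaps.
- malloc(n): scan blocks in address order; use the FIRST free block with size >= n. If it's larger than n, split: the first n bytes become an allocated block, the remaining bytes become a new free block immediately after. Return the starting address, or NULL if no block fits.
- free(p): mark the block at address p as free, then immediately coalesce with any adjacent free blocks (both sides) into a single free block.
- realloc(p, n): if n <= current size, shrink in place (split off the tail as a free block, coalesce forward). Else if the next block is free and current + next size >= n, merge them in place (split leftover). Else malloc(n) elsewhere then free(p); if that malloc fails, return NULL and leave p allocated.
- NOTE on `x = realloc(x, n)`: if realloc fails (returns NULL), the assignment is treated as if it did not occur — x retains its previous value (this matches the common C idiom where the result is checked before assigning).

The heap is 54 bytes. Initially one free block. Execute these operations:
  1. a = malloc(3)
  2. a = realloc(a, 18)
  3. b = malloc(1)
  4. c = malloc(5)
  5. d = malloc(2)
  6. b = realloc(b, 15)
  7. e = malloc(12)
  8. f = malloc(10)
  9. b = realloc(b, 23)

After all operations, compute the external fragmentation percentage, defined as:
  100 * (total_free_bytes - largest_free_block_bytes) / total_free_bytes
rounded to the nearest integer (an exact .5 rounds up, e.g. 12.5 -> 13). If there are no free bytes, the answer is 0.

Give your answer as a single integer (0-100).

Op 1: a = malloc(3) -> a = 0; heap: [0-2 ALLOC][3-53 FREE]
Op 2: a = realloc(a, 18) -> a = 0; heap: [0-17 ALLOC][18-53 FREE]
Op 3: b = malloc(1) -> b = 18; heap: [0-17 ALLOC][18-18 ALLOC][19-53 FREE]
Op 4: c = malloc(5) -> c = 19; heap: [0-17 ALLOC][18-18 ALLOC][19-23 ALLOC][24-53 FREE]
Op 5: d = malloc(2) -> d = 24; heap: [0-17 ALLOC][18-18 ALLOC][19-23 ALLOC][24-25 ALLOC][26-53 FREE]
Op 6: b = realloc(b, 15) -> b = 26; heap: [0-17 ALLOC][18-18 FREE][19-23 ALLOC][24-25 ALLOC][26-40 ALLOC][41-53 FREE]
Op 7: e = malloc(12) -> e = 41; heap: [0-17 ALLOC][18-18 FREE][19-23 ALLOC][24-25 ALLOC][26-40 ALLOC][41-52 ALLOC][53-53 FREE]
Op 8: f = malloc(10) -> f = NULL; heap: [0-17 ALLOC][18-18 FREE][19-23 ALLOC][24-25 ALLOC][26-40 ALLOC][41-52 ALLOC][53-53 FREE]
Op 9: b = realloc(b, 23) -> NULL (b unchanged); heap: [0-17 ALLOC][18-18 FREE][19-23 ALLOC][24-25 ALLOC][26-40 ALLOC][41-52 ALLOC][53-53 FREE]
Free blocks: [1 1] total_free=2 largest=1 -> 100*(2-1)/2 = 100/2 = 50

Answer: 50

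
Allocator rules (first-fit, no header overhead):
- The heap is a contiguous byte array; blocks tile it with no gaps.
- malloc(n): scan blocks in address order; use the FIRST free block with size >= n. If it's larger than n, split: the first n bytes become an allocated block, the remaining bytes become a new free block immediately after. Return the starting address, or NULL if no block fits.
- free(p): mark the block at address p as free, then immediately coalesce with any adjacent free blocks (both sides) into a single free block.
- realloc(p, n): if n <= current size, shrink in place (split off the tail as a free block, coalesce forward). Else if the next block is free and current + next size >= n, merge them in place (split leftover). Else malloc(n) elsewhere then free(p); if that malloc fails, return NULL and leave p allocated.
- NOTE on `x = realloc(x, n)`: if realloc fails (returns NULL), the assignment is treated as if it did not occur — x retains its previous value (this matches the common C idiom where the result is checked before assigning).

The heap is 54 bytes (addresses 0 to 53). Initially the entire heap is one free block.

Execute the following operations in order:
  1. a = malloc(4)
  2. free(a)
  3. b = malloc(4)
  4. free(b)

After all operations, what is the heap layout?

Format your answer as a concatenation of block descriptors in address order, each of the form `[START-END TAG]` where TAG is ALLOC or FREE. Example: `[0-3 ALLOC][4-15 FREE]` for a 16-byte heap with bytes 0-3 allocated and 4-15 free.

Answer: [0-53 FREE]

Derivation:
Op 1: a = malloc(4) -> a = 0; heap: [0-3 ALLOC][4-53 FREE]
Op 2: free(a) -> (freed a); heap: [0-53 FREE]
Op 3: b = malloc(4) -> b = 0; heap: [0-3 ALLOC][4-53 FREE]
Op 4: free(b) -> (freed b); heap: [0-53 FREE]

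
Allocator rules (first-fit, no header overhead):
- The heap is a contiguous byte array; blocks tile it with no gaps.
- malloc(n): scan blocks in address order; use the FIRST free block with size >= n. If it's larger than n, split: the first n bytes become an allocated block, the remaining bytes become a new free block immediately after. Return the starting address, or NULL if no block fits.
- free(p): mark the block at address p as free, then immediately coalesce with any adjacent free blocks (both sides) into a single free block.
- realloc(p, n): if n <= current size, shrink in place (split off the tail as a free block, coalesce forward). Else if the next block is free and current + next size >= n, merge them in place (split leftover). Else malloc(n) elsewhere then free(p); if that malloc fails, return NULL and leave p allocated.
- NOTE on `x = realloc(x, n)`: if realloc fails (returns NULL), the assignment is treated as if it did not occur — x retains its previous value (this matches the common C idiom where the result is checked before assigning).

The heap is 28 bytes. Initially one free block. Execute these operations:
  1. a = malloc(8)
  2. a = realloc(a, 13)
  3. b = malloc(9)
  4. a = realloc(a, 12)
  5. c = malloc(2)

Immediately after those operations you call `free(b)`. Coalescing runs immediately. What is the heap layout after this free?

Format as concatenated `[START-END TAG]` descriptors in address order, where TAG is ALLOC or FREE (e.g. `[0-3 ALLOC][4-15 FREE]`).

Answer: [0-11 ALLOC][12-21 FREE][22-23 ALLOC][24-27 FREE]

Derivation:
Op 1: a = malloc(8) -> a = 0; heap: [0-7 ALLOC][8-27 FREE]
Op 2: a = realloc(a, 13) -> a = 0; heap: [0-12 ALLOC][13-27 FREE]
Op 3: b = malloc(9) -> b = 13; heap: [0-12 ALLOC][13-21 ALLOC][22-27 FREE]
Op 4: a = realloc(a, 12) -> a = 0; heap: [0-11 ALLOC][12-12 FREE][13-21 ALLOC][22-27 FREE]
Op 5: c = malloc(2) -> c = 22; heap: [0-11 ALLOC][12-12 FREE][13-21 ALLOC][22-23 ALLOC][24-27 FREE]
free(b): b = 13 -> block [13-21 ALLOC]; mark free, coalesce with adjacent free neighbors -> [0-11 ALLOC][12-21 FREE][22-23 ALLOC][24-27 FREE]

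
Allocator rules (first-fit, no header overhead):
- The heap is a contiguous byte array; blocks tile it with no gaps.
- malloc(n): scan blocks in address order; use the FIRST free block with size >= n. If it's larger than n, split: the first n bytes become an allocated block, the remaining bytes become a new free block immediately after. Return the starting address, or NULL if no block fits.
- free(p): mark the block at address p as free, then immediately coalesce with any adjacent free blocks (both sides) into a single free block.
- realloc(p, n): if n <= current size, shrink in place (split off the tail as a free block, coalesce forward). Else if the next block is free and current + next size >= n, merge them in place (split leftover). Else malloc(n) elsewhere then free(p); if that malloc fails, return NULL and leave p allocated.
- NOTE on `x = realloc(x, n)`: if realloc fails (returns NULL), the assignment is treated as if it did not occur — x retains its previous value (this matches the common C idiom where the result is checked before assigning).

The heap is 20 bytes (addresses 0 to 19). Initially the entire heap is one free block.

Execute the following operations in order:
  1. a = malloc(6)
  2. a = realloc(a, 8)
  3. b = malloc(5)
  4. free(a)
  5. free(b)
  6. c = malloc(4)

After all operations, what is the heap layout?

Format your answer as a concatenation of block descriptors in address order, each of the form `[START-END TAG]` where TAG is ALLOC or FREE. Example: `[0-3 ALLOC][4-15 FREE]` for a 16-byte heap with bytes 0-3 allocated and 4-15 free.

Answer: [0-3 ALLOC][4-19 FREE]

Derivation:
Op 1: a = malloc(6) -> a = 0; heap: [0-5 ALLOC][6-19 FREE]
Op 2: a = realloc(a, 8) -> a = 0; heap: [0-7 ALLOC][8-19 FREE]
Op 3: b = malloc(5) -> b = 8; heap: [0-7 ALLOC][8-12 ALLOC][13-19 FREE]
Op 4: free(a) -> (freed a); heap: [0-7 FREE][8-12 ALLOC][13-19 FREE]
Op 5: free(b) -> (freed b); heap: [0-19 FREE]
Op 6: c = malloc(4) -> c = 0; heap: [0-3 ALLOC][4-19 FREE]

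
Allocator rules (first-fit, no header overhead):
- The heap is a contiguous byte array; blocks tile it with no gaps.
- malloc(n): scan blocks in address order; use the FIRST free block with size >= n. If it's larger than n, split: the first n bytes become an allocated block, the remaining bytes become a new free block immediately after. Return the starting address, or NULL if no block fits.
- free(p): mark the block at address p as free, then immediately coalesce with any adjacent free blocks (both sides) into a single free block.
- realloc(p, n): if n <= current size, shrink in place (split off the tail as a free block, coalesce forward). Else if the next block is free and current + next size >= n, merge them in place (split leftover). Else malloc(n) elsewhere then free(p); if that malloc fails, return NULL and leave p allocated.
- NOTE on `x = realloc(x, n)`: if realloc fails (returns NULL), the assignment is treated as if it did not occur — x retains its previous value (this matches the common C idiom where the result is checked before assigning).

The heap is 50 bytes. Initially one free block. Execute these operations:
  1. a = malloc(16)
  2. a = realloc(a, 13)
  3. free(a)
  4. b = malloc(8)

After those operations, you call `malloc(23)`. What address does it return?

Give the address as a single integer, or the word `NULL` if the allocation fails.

Op 1: a = malloc(16) -> a = 0; heap: [0-15 ALLOC][16-49 FREE]
Op 2: a = realloc(a, 13) -> a = 0; heap: [0-12 ALLOC][13-49 FREE]
Op 3: free(a) -> (freed a); heap: [0-49 FREE]
Op 4: b = malloc(8) -> b = 0; heap: [0-7 ALLOC][8-49 FREE]
malloc(23): first-fit scan over [0-7 ALLOC][8-49 FREE] -> 8

Answer: 8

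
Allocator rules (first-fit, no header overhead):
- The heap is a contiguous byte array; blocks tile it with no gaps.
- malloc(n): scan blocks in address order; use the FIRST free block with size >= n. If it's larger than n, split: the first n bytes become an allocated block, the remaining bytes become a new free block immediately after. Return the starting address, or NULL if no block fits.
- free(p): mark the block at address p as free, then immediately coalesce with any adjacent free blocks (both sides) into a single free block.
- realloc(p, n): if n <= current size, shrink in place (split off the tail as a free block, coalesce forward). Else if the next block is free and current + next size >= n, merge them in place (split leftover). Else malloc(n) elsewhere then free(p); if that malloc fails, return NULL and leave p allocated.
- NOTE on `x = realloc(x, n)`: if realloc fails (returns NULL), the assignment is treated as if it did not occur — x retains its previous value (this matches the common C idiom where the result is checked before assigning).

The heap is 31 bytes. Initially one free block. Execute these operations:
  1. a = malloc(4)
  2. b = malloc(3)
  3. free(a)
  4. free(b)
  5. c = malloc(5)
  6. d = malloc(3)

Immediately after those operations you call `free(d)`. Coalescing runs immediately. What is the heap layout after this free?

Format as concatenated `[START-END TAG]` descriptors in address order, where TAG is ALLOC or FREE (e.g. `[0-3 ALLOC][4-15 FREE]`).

Answer: [0-4 ALLOC][5-30 FREE]

Derivation:
Op 1: a = malloc(4) -> a = 0; heap: [0-3 ALLOC][4-30 FREE]
Op 2: b = malloc(3) -> b = 4; heap: [0-3 ALLOC][4-6 ALLOC][7-30 FREE]
Op 3: free(a) -> (freed a); heap: [0-3 FREE][4-6 ALLOC][7-30 FREE]
Op 4: free(b) -> (freed b); heap: [0-30 FREE]
Op 5: c = malloc(5) -> c = 0; heap: [0-4 ALLOC][5-30 FREE]
Op 6: d = malloc(3) -> d = 5; heap: [0-4 ALLOC][5-7 ALLOC][8-30 FREE]
free(d): d = 5 -> block [5-7 ALLOC]; mark free, coalesce with adjacent free neighbors -> [0-4 ALLOC][5-30 FREE]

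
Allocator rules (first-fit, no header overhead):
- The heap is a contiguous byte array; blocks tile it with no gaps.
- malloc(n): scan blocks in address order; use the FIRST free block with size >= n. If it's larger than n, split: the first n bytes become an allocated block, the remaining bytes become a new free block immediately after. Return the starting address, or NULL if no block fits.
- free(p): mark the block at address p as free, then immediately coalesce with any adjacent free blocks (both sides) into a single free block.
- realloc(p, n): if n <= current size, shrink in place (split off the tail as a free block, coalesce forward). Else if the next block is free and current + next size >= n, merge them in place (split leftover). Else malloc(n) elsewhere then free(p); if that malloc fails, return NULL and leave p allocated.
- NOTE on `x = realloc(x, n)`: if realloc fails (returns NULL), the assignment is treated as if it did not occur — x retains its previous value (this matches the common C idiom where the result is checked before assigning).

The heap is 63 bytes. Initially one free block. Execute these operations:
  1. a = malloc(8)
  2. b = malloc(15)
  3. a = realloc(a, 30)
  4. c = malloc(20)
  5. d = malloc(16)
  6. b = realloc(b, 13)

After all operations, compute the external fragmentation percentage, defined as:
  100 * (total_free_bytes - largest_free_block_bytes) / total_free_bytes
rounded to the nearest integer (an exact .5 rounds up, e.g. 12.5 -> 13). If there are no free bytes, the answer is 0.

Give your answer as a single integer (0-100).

Answer: 50

Derivation:
Op 1: a = malloc(8) -> a = 0; heap: [0-7 ALLOC][8-62 FREE]
Op 2: b = malloc(15) -> b = 8; heap: [0-7 ALLOC][8-22 ALLOC][23-62 FREE]
Op 3: a = realloc(a, 30) -> a = 23; heap: [0-7 FREE][8-22 ALLOC][23-52 ALLOC][53-62 FREE]
Op 4: c = malloc(20) -> c = NULL; heap: [0-7 FREE][8-22 ALLOC][23-52 ALLOC][53-62 FREE]
Op 5: d = malloc(16) -> d = NULL; heap: [0-7 FREE][8-22 ALLOC][23-52 ALLOC][53-62 FREE]
Op 6: b = realloc(b, 13) -> b = 8; heap: [0-7 FREE][8-20 ALLOC][21-22 FREE][23-52 ALLOC][53-62 FREE]
Free blocks: [8 2 10] total_free=20 largest=10 -> 100*(20-10)/20 = 1000/20 = 50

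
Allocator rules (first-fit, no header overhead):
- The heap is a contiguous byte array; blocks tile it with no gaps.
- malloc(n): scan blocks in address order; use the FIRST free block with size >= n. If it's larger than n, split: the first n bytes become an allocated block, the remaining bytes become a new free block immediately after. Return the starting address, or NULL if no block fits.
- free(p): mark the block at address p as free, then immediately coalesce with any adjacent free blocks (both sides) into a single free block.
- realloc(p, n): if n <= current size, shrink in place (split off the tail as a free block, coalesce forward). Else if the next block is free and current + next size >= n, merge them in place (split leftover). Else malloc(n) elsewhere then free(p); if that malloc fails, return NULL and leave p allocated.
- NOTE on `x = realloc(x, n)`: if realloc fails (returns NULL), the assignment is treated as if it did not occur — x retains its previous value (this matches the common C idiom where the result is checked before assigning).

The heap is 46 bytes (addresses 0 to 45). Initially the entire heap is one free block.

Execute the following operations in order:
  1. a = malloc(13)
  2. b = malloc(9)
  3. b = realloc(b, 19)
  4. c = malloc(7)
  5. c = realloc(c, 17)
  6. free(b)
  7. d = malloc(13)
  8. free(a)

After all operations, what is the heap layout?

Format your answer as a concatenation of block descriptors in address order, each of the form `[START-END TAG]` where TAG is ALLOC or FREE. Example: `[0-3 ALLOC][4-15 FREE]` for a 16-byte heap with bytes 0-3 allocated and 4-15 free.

Answer: [0-12 FREE][13-25 ALLOC][26-31 FREE][32-38 ALLOC][39-45 FREE]

Derivation:
Op 1: a = malloc(13) -> a = 0; heap: [0-12 ALLOC][13-45 FREE]
Op 2: b = malloc(9) -> b = 13; heap: [0-12 ALLOC][13-21 ALLOC][22-45 FREE]
Op 3: b = realloc(b, 19) -> b = 13; heap: [0-12 ALLOC][13-31 ALLOC][32-45 FREE]
Op 4: c = malloc(7) -> c = 32; heap: [0-12 ALLOC][13-31 ALLOC][32-38 ALLOC][39-45 FREE]
Op 5: c = realloc(c, 17) -> NULL (c unchanged); heap: [0-12 ALLOC][13-31 ALLOC][32-38 ALLOC][39-45 FREE]
Op 6: free(b) -> (freed b); heap: [0-12 ALLOC][13-31 FREE][32-38 ALLOC][39-45 FREE]
Op 7: d = malloc(13) -> d = 13; heap: [0-12 ALLOC][13-25 ALLOC][26-31 FREE][32-38 ALLOC][39-45 FREE]
Op 8: free(a) -> (freed a); heap: [0-12 FREE][13-25 ALLOC][26-31 FREE][32-38 ALLOC][39-45 FREE]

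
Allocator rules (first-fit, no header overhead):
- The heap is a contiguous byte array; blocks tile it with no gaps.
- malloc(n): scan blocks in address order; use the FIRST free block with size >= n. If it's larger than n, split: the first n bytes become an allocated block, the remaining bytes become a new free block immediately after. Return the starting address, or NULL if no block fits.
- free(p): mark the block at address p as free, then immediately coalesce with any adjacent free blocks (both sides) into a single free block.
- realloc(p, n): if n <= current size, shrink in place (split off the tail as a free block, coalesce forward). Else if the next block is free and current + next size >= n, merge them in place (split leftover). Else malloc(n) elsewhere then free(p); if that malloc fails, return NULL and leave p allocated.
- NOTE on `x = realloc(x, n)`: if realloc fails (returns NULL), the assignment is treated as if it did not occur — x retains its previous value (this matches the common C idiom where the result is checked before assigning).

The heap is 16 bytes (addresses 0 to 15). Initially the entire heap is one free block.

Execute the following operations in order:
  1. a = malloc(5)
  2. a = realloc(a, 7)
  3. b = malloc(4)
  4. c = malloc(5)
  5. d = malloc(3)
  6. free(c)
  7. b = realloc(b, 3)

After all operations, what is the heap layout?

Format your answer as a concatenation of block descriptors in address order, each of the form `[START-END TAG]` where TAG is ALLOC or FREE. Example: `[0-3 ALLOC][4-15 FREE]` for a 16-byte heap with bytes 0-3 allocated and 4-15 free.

Answer: [0-6 ALLOC][7-9 ALLOC][10-15 FREE]

Derivation:
Op 1: a = malloc(5) -> a = 0; heap: [0-4 ALLOC][5-15 FREE]
Op 2: a = realloc(a, 7) -> a = 0; heap: [0-6 ALLOC][7-15 FREE]
Op 3: b = malloc(4) -> b = 7; heap: [0-6 ALLOC][7-10 ALLOC][11-15 FREE]
Op 4: c = malloc(5) -> c = 11; heap: [0-6 ALLOC][7-10 ALLOC][11-15 ALLOC]
Op 5: d = malloc(3) -> d = NULL; heap: [0-6 ALLOC][7-10 ALLOC][11-15 ALLOC]
Op 6: free(c) -> (freed c); heap: [0-6 ALLOC][7-10 ALLOC][11-15 FREE]
Op 7: b = realloc(b, 3) -> b = 7; heap: [0-6 ALLOC][7-9 ALLOC][10-15 FREE]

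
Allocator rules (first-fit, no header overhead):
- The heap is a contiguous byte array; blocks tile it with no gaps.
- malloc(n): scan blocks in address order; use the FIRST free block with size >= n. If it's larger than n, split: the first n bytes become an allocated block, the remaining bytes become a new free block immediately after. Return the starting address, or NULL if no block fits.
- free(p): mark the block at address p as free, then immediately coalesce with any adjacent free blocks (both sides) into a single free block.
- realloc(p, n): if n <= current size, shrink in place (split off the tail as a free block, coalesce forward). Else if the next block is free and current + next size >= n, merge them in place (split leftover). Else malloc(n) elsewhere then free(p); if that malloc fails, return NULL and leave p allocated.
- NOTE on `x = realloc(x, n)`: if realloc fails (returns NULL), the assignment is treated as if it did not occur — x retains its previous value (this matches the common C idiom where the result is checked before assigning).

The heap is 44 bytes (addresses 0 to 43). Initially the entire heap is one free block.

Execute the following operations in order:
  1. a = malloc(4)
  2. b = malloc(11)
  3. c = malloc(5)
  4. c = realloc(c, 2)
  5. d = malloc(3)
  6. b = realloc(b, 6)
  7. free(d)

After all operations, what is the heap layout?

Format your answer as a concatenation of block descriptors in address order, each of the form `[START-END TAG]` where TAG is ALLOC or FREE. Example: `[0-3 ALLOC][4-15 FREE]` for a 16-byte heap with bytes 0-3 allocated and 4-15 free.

Op 1: a = malloc(4) -> a = 0; heap: [0-3 ALLOC][4-43 FREE]
Op 2: b = malloc(11) -> b = 4; heap: [0-3 ALLOC][4-14 ALLOC][15-43 FREE]
Op 3: c = malloc(5) -> c = 15; heap: [0-3 ALLOC][4-14 ALLOC][15-19 ALLOC][20-43 FREE]
Op 4: c = realloc(c, 2) -> c = 15; heap: [0-3 ALLOC][4-14 ALLOC][15-16 ALLOC][17-43 FREE]
Op 5: d = malloc(3) -> d = 17; heap: [0-3 ALLOC][4-14 ALLOC][15-16 ALLOC][17-19 ALLOC][20-43 FREE]
Op 6: b = realloc(b, 6) -> b = 4; heap: [0-3 ALLOC][4-9 ALLOC][10-14 FREE][15-16 ALLOC][17-19 ALLOC][20-43 FREE]
Op 7: free(d) -> (freed d); heap: [0-3 ALLOC][4-9 ALLOC][10-14 FREE][15-16 ALLOC][17-43 FREE]

Answer: [0-3 ALLOC][4-9 ALLOC][10-14 FREE][15-16 ALLOC][17-43 FREE]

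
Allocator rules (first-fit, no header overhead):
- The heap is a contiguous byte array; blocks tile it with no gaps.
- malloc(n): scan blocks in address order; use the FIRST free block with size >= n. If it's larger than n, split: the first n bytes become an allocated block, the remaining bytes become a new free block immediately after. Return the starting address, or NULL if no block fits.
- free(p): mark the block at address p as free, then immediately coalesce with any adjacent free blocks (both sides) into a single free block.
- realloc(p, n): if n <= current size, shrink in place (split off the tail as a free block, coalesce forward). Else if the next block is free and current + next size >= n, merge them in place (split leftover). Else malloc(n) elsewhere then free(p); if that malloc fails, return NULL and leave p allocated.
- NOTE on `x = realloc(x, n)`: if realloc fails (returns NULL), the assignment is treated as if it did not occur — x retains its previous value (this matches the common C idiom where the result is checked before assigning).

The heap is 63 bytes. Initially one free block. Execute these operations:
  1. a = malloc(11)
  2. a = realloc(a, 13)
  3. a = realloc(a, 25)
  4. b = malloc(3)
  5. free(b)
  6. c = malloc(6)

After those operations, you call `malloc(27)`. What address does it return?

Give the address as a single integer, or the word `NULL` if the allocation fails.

Op 1: a = malloc(11) -> a = 0; heap: [0-10 ALLOC][11-62 FREE]
Op 2: a = realloc(a, 13) -> a = 0; heap: [0-12 ALLOC][13-62 FREE]
Op 3: a = realloc(a, 25) -> a = 0; heap: [0-24 ALLOC][25-62 FREE]
Op 4: b = malloc(3) -> b = 25; heap: [0-24 ALLOC][25-27 ALLOC][28-62 FREE]
Op 5: free(b) -> (freed b); heap: [0-24 ALLOC][25-62 FREE]
Op 6: c = malloc(6) -> c = 25; heap: [0-24 ALLOC][25-30 ALLOC][31-62 FREE]
malloc(27): first-fit scan over [0-24 ALLOC][25-30 ALLOC][31-62 FREE] -> 31

Answer: 31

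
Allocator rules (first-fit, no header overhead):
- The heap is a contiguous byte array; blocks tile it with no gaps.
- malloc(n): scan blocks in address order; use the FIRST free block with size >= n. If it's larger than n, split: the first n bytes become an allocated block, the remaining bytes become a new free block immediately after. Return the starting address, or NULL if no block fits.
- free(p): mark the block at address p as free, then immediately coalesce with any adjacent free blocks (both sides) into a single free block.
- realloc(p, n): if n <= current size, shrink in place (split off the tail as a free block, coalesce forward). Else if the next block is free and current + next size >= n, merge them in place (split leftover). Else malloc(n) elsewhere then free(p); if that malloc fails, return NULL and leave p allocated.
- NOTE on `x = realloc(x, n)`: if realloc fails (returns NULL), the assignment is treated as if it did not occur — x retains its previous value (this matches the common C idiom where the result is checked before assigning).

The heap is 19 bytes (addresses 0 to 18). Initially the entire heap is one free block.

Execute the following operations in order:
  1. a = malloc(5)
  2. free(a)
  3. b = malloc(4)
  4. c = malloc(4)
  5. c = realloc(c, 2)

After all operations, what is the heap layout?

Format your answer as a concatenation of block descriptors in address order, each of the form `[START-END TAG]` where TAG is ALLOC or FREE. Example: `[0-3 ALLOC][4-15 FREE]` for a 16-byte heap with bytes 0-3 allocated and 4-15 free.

Answer: [0-3 ALLOC][4-5 ALLOC][6-18 FREE]

Derivation:
Op 1: a = malloc(5) -> a = 0; heap: [0-4 ALLOC][5-18 FREE]
Op 2: free(a) -> (freed a); heap: [0-18 FREE]
Op 3: b = malloc(4) -> b = 0; heap: [0-3 ALLOC][4-18 FREE]
Op 4: c = malloc(4) -> c = 4; heap: [0-3 ALLOC][4-7 ALLOC][8-18 FREE]
Op 5: c = realloc(c, 2) -> c = 4; heap: [0-3 ALLOC][4-5 ALLOC][6-18 FREE]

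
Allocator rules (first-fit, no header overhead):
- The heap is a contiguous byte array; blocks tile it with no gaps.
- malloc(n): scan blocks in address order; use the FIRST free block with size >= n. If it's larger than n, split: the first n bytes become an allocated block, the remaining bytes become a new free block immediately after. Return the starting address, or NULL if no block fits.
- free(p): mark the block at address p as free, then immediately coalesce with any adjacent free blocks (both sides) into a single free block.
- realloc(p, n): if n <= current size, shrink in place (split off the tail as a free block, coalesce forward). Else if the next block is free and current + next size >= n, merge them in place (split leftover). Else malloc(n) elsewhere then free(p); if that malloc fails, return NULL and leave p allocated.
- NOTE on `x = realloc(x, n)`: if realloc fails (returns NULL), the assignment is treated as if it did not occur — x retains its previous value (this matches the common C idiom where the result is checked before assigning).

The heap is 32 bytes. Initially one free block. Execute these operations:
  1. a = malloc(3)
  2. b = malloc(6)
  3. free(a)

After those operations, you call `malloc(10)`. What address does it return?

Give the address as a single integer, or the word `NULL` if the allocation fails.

Op 1: a = malloc(3) -> a = 0; heap: [0-2 ALLOC][3-31 FREE]
Op 2: b = malloc(6) -> b = 3; heap: [0-2 ALLOC][3-8 ALLOC][9-31 FREE]
Op 3: free(a) -> (freed a); heap: [0-2 FREE][3-8 ALLOC][9-31 FREE]
malloc(10): first-fit scan over [0-2 FREE][3-8 ALLOC][9-31 FREE] -> 9

Answer: 9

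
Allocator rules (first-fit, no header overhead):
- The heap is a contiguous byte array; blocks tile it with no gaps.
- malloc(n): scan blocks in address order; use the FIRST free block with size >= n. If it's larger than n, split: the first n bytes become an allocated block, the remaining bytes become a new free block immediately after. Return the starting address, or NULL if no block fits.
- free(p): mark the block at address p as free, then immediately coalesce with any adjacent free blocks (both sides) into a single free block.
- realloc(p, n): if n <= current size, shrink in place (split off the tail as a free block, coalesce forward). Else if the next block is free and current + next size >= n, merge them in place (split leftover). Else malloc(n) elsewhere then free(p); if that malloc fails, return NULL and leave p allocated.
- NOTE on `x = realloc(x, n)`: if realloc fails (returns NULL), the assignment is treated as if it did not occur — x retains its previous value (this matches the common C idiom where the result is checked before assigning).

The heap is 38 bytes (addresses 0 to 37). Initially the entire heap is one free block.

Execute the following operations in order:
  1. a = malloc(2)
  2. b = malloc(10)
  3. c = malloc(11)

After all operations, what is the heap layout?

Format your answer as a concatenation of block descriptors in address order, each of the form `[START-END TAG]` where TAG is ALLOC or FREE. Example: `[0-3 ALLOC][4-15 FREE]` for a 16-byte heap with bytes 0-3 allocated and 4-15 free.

Answer: [0-1 ALLOC][2-11 ALLOC][12-22 ALLOC][23-37 FREE]

Derivation:
Op 1: a = malloc(2) -> a = 0; heap: [0-1 ALLOC][2-37 FREE]
Op 2: b = malloc(10) -> b = 2; heap: [0-1 ALLOC][2-11 ALLOC][12-37 FREE]
Op 3: c = malloc(11) -> c = 12; heap: [0-1 ALLOC][2-11 ALLOC][12-22 ALLOC][23-37 FREE]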